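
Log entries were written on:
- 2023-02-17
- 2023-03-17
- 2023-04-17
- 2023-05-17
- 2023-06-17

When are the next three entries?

2023-07-17, 2023-08-17, 2023-09-17

The day-of-month is always 17 (28, 31, 30, 31 days between events).
So this recurs on the 17th of each month.
Next: July 2023 → 2023-07-17.
August 2023: 2023-08-17.
Next: September 2023 → 2023-09-17.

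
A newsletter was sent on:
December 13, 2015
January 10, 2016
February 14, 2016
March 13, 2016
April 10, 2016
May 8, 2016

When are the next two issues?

These are Sundays at 28- or 35-day spacing (28, 35, 28, 28, 28).
The pattern: 2nd Sunday of the month.
June 2016 — 2nd Sunday is June 12, 2016.
July 2016 — 2nd Sunday is July 10, 2016.

June 12, 2016; July 10, 2016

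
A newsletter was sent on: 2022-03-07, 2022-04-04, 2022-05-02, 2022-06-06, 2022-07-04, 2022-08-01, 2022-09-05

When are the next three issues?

These are Mondays at 28- or 35-day spacing (28, 28, 35, 28, 28, 35).
The pattern: 1st Monday of the month.
1st Monday of October 2022: 2022-10-03.
November 2022 — 1st Monday is 2022-11-07.
1st Monday of December 2022: 2022-12-05.

2022-10-03, 2022-11-07, 2022-12-05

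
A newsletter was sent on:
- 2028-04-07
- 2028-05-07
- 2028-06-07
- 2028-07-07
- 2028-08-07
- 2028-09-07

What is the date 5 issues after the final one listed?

Gaps: 30, 31, 30, 31, 31 days — not constant. Every event is on the 7th of the month.
Pattern: the 7th of each month.
Next: October 2028 → 2028-10-07.
November 2028: 2028-11-07.
Next: December 2028 → 2028-12-07.
Next: January 2029 → 2029-01-07.
Next: February 2029 → 2029-02-07.

2029-02-07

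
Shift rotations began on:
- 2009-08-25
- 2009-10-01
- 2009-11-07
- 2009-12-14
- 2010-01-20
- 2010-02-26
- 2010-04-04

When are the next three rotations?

The spacing is 37, 37, 37, 37, 37, 37 days — always 37 days.
2010-04-04 + 37 days = 2010-05-11.
2010-05-11 + 37 days = 2010-06-17.
2010-06-17 + 37 days = 2010-07-24.

2010-05-11, 2010-06-17, 2010-07-24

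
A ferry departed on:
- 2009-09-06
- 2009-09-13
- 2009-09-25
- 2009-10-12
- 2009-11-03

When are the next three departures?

Intervals are 7, 12, 17, 22 days — an arithmetic progression with common difference 5.
Next gap: 27 days. 2009-11-03 + 27 days = 2009-11-30.
Next gap: 32 days. 2009-11-30 + 32 days = 2010-01-01.
Next gap: 37 days. 2010-01-01 + 37 days = 2010-02-07.

2009-11-30, 2010-01-01, 2010-02-07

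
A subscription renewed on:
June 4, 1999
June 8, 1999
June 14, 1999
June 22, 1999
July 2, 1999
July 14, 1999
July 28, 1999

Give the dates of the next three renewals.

The spacing grows by 2 each time: 4, 6, 8, 10, 12, 14 days.
Next gap: 16 days. July 28, 1999 + 16 days = August 13, 1999.
Next gap: 18 days. August 13, 1999 + 18 days = August 31, 1999.
Next gap: 20 days. August 31, 1999 + 20 days = September 20, 1999.

August 13, 1999; August 31, 1999; September 20, 1999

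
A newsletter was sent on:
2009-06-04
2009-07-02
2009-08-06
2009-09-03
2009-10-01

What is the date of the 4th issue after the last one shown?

2010-02-04

All dates are Thursdays, 28, 35, 28, 28 days apart.
Specifically, the 1st Thursday of each month.
1st Thursday of November 2009: 2009-11-05.
1st Thursday of December 2009: 2009-12-03.
January 2010 — 1st Thursday is 2010-01-07.
1st Thursday of February 2010: 2010-02-04.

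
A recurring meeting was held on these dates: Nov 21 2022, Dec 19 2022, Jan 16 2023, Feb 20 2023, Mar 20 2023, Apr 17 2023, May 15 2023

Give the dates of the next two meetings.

Jun 19 2023, Jul 17 2023

All dates are Mondays, 28, 28, 35, 28, 28, 28 days apart.
Specifically, the 3rd Monday of each month.
June 2023 — 3rd Monday is Jun 19 2023.
July 2023 — 3rd Monday is Jul 17 2023.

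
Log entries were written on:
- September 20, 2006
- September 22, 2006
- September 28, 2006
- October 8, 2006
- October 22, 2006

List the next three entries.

Intervals are 2, 6, 10, 14 days — an arithmetic progression with common difference 4.
Next gap: 18 days. October 22, 2006 + 18 days = November 9, 2006.
Next gap: 22 days. November 9, 2006 + 22 days = December 1, 2006.
Next gap: 26 days. December 1, 2006 + 26 days = December 27, 2006.

November 9, 2006; December 1, 2006; December 27, 2006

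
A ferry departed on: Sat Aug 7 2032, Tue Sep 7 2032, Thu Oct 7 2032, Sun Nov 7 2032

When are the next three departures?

The day-of-month is always 7 (31, 30, 31 days between events).
So this recurs on the 7th of each month.
December 2032: Tue Dec 7 2032.
January 2033: Fri Jan 7 2033.
February 2033: Mon Feb 7 2033.

Tue Dec 7 2032, Fri Jan 7 2033, Mon Feb 7 2033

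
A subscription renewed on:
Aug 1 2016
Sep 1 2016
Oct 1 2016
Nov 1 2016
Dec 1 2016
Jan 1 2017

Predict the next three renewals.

Gaps: 31, 30, 31, 30, 31 days — not constant. Every event is on the 1st of the month.
Pattern: the 1st of each month.
February 2017: Feb 1 2017.
Next: March 2017 → Mar 1 2017.
Next: April 2017 → Apr 1 2017.

Feb 1 2017, Mar 1 2017, Apr 1 2017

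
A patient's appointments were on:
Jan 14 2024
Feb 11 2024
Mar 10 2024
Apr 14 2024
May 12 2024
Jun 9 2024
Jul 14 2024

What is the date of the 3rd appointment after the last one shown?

Oct 13 2024

Gaps: 28, 28, 35, 28, 28, 35 days — a mix of 28 and 35. Every date is a Sunday.
Each is the 2nd Sunday of its month.
August 2024 — 2nd Sunday is Aug 11 2024.
2nd Sunday of September 2024: Sep 8 2024.
2nd Sunday of October 2024: Oct 13 2024.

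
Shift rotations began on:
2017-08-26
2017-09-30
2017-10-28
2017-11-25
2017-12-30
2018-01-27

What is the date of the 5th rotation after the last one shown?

These are Saturdays with 35, 28, 28, 35, 28-day gaps.
Each is the final Saturday of its month — 2017-09-30 is past the 28th, so '4th Saturday' doesn't fit.
February 2018 ends with Saturday 2018-02-24.
Last Saturday of March 2018: 2018-03-31.
April 2018 ends with Saturday 2018-04-28.
Last Saturday of May 2018: 2018-05-26.
Last Saturday of June 2018: 2018-06-30.

2018-06-30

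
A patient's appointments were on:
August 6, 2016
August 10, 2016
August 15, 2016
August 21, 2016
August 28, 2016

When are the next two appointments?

Intervals are 4, 5, 6, 7 days — an arithmetic progression with common difference 1.
Next gap: 8 days. August 28, 2016 + 8 days = September 5, 2016.
Next gap: 9 days. September 5, 2016 + 9 days = September 14, 2016.

September 5, 2016; September 14, 2016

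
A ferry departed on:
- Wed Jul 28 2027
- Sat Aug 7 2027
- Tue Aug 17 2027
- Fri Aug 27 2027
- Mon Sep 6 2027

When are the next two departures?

The spacing is 10, 10, 10, 10 days — always 10 days.
Mon Sep 6 2027 + 10 days = Thu Sep 16 2027.
Thu Sep 16 2027 + 10 days = Sun Sep 26 2027.

Thu Sep 16 2027, Sun Sep 26 2027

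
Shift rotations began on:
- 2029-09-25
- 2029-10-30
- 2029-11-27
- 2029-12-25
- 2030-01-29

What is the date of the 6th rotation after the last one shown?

All Tuesdays; the gaps (35, 28, 28, 35) vary with month length.
This is the last Tuesday of each month.
Last Tuesday of February 2030: 2030-02-26.
March 2030 ends with Tuesday 2030-03-26.
April 2030 ends with Tuesday 2030-04-30.
Last Tuesday of May 2030: 2030-05-28.
June 2030 ends with Tuesday 2030-06-25.
Last Tuesday of July 2030: 2030-07-30.

2030-07-30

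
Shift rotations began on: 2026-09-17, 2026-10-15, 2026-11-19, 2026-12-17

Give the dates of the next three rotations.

2027-01-21, 2027-02-18, 2027-03-18

All dates are Thursdays, 28, 35, 28 days apart.
Specifically, the 3rd Thursday of each month.
January 2027 — 3rd Thursday is 2027-01-21.
February 2027 — 3rd Thursday is 2027-02-18.
3rd Thursday of March 2027: 2027-03-18.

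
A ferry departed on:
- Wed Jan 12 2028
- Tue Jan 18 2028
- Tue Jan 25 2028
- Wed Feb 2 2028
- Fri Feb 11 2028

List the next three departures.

Mon Feb 21 2028, Fri Mar 3 2028, Wed Mar 15 2028

Intervals are 6, 7, 8, 9 days — an arithmetic progression with common difference 1.
Next gap: 10 days. Fri Feb 11 2028 + 10 days = Mon Feb 21 2028.
Next gap: 11 days. Mon Feb 21 2028 + 11 days = Fri Mar 3 2028.
Next gap: 12 days. Fri Mar 3 2028 + 12 days = Wed Mar 15 2028.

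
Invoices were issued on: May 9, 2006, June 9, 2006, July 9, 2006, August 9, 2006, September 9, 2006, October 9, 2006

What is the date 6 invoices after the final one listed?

April 9, 2007

The day-of-month is always 9 (31, 30, 31, 31, 30 days between events).
So this recurs on the 9th of each month.
November 2006: November 9, 2006.
Next: December 2006 → December 9, 2006.
Next: January 2007 → January 9, 2007.
February 2007: February 9, 2007.
March 2007: March 9, 2007.
April 2007: April 9, 2007.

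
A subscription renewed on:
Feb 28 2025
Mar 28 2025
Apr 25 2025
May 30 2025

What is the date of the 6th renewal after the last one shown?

Nov 28 2025

These are Fridays with 28, 28, 35-day gaps.
Each is the final Friday of its month — May 30 2025 is past the 28th, so '4th Friday' doesn't fit.
Last Friday of June 2025: Jun 27 2025.
Last Friday of July 2025: Jul 25 2025.
Last Friday of August 2025: Aug 29 2025.
Last Friday of September 2025: Sep 26 2025.
Last Friday of October 2025: Oct 31 2025.
November 2025 ends with Friday Nov 28 2025.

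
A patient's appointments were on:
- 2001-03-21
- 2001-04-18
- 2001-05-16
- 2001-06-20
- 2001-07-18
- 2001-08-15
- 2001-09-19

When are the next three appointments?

2001-10-17, 2001-11-21, 2001-12-19

Gaps: 28, 28, 35, 28, 28, 35 days — a mix of 28 and 35. Every date is a Wednesday.
Each is the 3rd Wednesday of its month.
3rd Wednesday of October 2001: 2001-10-17.
November 2001 — 3rd Wednesday is 2001-11-21.
December 2001 — 3rd Wednesday is 2001-12-19.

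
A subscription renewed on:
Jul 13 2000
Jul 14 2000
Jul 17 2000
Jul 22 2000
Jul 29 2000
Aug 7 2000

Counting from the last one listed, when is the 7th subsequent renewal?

Gaps: 1, 3, 5, 7, 9 days — each gap is 2 larger than the previous one.
Next gap: 11 days. Aug 7 2000 + 11 days = Aug 18 2000.
Next gap: 13 days. Aug 18 2000 + 13 days = Aug 31 2000.
Next gap: 15 days. Aug 31 2000 + 15 days = Sep 15 2000.
Next gap: 17 days. Sep 15 2000 + 17 days = Oct 2 2000.
Next gap: 19 days. Oct 2 2000 + 19 days = Oct 21 2000.
Next gap: 21 days. Oct 21 2000 + 21 days = Nov 11 2000.
Next gap: 23 days. Nov 11 2000 + 23 days = Dec 4 2000.

Dec 4 2000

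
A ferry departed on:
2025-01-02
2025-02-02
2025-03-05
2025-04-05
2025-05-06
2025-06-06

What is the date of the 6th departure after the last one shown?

Every event comes 31 days after the last (31, 31, 31, 31, 31).
2025-06-06 + 31 days = 2025-07-07.
2025-07-07 + 31 days = 2025-08-07.
2025-08-07 + 31 days = 2025-09-07.
2025-09-07 + 31 days = 2025-10-08.
2025-10-08 + 31 days = 2025-11-08.
2025-11-08 + 31 days = 2025-12-09.

2025-12-09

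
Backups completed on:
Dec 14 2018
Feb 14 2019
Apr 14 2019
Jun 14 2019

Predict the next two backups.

Aug 14 2019, Oct 14 2019

The day-of-month is always 14 (62, 59, 61 days between events).
So this recurs on the 14th of every 2 months.
August 2019: Aug 14 2019.
October 2019: Oct 14 2019.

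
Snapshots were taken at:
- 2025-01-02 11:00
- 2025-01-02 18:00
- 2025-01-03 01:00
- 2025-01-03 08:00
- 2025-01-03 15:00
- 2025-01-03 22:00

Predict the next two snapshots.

2025-01-04 05:00, 2025-01-04 12:00

Gaps: 7, 7, 7, 7, 7 hours — each event is 7 hours after the previous one.
2025-01-03 22:00 + 7 h = 2025-01-04 05:00.
2025-01-04 05:00 + 7 h = 2025-01-04 12:00.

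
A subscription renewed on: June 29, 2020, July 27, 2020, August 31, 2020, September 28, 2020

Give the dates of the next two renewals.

October 26, 2020; November 30, 2020

All Mondays; the gaps (28, 35, 28) vary with month length.
This is the last Monday of each month.
Last Monday of October 2020: October 26, 2020.
Last Monday of November 2020: November 30, 2020.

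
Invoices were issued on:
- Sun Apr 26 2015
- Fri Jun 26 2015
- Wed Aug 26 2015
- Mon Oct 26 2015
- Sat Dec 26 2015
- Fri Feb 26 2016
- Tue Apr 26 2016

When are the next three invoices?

Sun Jun 26 2016, Fri Aug 26 2016, Wed Oct 26 2016

Gaps: 61, 61, 61, 61, 62, 60 days — not constant. Every event is on the 26th of the month.
Pattern: the 26th of every 2 months.
June 2016: Sun Jun 26 2016.
August 2016: Fri Aug 26 2016.
October 2016: Wed Oct 26 2016.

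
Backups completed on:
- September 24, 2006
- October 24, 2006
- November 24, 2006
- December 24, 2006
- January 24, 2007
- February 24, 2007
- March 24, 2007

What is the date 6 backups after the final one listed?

September 24, 2007

Gaps: 30, 31, 30, 31, 31, 28 days — not constant. Every event is on the 24th of the month.
Pattern: the 24th of each month.
Next: April 2007 → April 24, 2007.
Next: May 2007 → May 24, 2007.
Next: June 2007 → June 24, 2007.
July 2007: July 24, 2007.
Next: August 2007 → August 24, 2007.
September 2007: September 24, 2007.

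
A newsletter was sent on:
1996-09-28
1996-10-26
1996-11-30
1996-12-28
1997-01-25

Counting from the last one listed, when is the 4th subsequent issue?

1997-05-31

All Saturdays; the gaps (28, 35, 28, 28) vary with month length.
This is the last Saturday of each month.
February 1997 ends with Saturday 1997-02-22.
March 1997 ends with Saturday 1997-03-29.
Last Saturday of April 1997: 1997-04-26.
May 1997 ends with Saturday 1997-05-31.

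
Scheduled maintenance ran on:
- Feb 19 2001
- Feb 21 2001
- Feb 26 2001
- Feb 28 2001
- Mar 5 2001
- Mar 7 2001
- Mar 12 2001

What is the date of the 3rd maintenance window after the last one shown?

Mar 21 2001

Gaps: 2, 5, 2, 5, 2, 5 days — not constant, but cyclic with period 2.
The events fall on every Monday and Wednesday.
The following Wednesday is Mar 14 2001.
Next Monday: Mar 19 2001.
Next Wednesday: Mar 21 2001.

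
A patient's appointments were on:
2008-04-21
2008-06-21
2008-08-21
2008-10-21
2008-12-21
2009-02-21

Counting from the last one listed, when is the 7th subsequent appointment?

2010-04-21

Each date is the 21st; the gaps (61, 61, 61, 61, 62) track the month lengths.
The rule is the 21st of every 2 months.
April 2009: 2009-04-21.
Next: June 2009 → 2009-06-21.
August 2009: 2009-08-21.
October 2009: 2009-10-21.
Next: December 2009 → 2009-12-21.
February 2010: 2010-02-21.
April 2010: 2010-04-21.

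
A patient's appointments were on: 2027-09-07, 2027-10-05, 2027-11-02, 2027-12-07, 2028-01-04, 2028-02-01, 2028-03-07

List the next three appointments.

Gaps: 28, 28, 35, 28, 28, 35 days — a mix of 28 and 35. Every date is a Tuesday.
Each is the 1st Tuesday of its month.
April 2028 — 1st Tuesday is 2028-04-04.
1st Tuesday of May 2028: 2028-05-02.
June 2028 — 1st Tuesday is 2028-06-06.

2028-04-04, 2028-05-02, 2028-06-06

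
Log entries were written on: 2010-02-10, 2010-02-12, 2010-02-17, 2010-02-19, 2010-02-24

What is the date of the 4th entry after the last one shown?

The gap pattern 2, 5, 2, 5 repeats every 2 events.
These are the Wednesdays and Fridays of each week.
Next Friday: 2010-02-26.
Next Wednesday: 2010-03-03.
Next Friday: 2010-03-05.
The following Wednesday is 2010-03-10.

2010-03-10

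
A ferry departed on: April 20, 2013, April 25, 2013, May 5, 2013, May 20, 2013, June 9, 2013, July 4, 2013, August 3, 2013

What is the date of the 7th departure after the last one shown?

Intervals are 5, 10, 15, 20, 25, 30 days — an arithmetic progression with common difference 5.
Next gap: 35 days. August 3, 2013 + 35 days = September 7, 2013.
Next gap: 40 days. September 7, 2013 + 40 days = October 17, 2013.
Next gap: 45 days. October 17, 2013 + 45 days = December 1, 2013.
Next gap: 50 days. December 1, 2013 + 50 days = January 20, 2014.
Next gap: 55 days. January 20, 2014 + 55 days = March 16, 2014.
Next gap: 60 days. March 16, 2014 + 60 days = May 15, 2014.
Next gap: 65 days. May 15, 2014 + 65 days = July 19, 2014.

July 19, 2014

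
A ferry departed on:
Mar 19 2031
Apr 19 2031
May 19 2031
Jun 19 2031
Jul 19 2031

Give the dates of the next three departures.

The day-of-month is always 19 (31, 30, 31, 30 days between events).
So this recurs on the 19th of each month.
Next: August 2031 → Aug 19 2031.
September 2031: Sep 19 2031.
Next: October 2031 → Oct 19 2031.

Aug 19 2031, Sep 19 2031, Oct 19 2031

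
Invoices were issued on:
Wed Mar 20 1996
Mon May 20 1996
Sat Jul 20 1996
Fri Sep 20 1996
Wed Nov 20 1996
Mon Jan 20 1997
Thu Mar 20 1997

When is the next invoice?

Each date is the 20th; the gaps (61, 61, 62, 61, 61, 59) track the month lengths.
The rule is the 20th of every 2 months.
May 1997: Tue May 20 1997.

Tue May 20 1997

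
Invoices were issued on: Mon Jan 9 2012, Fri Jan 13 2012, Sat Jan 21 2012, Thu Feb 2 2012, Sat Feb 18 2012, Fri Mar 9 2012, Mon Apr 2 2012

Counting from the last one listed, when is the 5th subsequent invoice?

Intervals are 4, 8, 12, 16, 20, 24 days — an arithmetic progression with common difference 4.
Next gap: 28 days. Mon Apr 2 2012 + 28 days = Mon Apr 30 2012.
Next gap: 32 days. Mon Apr 30 2012 + 32 days = Fri Jun 1 2012.
Next gap: 36 days. Fri Jun 1 2012 + 36 days = Sat Jul 7 2012.
Next gap: 40 days. Sat Jul 7 2012 + 40 days = Thu Aug 16 2012.
Next gap: 44 days. Thu Aug 16 2012 + 44 days = Sat Sep 29 2012.

Sat Sep 29 2012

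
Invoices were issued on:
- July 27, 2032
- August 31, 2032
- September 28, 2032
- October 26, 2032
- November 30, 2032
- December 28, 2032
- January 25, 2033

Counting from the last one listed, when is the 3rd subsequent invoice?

April 26, 2033

Every date is a Tuesday; gaps 35, 28, 28, 35, 28, 28 days.
Each is the last Tuesday of its month (at least one falls on the 29th or later, ruling out '4th Tuesday').
Last Tuesday of February 2033: February 22, 2033.
Last Tuesday of March 2033: March 29, 2033.
Last Tuesday of April 2033: April 26, 2033.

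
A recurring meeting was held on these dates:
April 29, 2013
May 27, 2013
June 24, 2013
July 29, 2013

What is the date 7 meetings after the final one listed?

February 24, 2014

Every date is a Monday; gaps 28, 28, 35 days.
Each is the last Monday of its month (at least one falls on the 29th or later, ruling out '4th Monday').
August 2013 ends with Monday August 26, 2013.
Last Monday of September 2013: September 30, 2013.
October 2013 ends with Monday October 28, 2013.
Last Monday of November 2013: November 25, 2013.
December 2013 ends with Monday December 30, 2013.
January 2014 ends with Monday January 27, 2014.
February 2014 ends with Monday February 24, 2014.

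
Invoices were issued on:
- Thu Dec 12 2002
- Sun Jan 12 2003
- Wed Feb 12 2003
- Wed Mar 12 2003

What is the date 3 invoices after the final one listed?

Thu Jun 12 2003

Each date is the 12th; the gaps (31, 31, 28) track the month lengths.
The rule is the 12th of each month.
April 2003: Sat Apr 12 2003.
Next: May 2003 → Mon May 12 2003.
June 2003: Thu Jun 12 2003.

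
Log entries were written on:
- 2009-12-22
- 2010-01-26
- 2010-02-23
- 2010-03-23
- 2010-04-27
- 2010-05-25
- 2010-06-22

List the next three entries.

2010-07-27, 2010-08-24, 2010-09-28

Gaps: 35, 28, 28, 35, 28, 28 days — a mix of 28 and 35. Every date is a Tuesday.
Each is the 4th Tuesday of its month.
4th Tuesday of July 2010: 2010-07-27.
August 2010 — 4th Tuesday is 2010-08-24.
4th Tuesday of September 2010: 2010-09-28.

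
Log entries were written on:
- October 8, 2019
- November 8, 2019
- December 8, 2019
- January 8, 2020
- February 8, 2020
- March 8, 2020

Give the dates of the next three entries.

The day-of-month is always 8 (31, 30, 31, 31, 29 days between events).
So this recurs on the 8th of each month.
Next: April 2020 → April 8, 2020.
Next: May 2020 → May 8, 2020.
Next: June 2020 → June 8, 2020.

April 8, 2020; May 8, 2020; June 8, 2020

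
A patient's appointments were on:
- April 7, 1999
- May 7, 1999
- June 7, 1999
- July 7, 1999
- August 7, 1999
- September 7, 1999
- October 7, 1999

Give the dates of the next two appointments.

November 7, 1999; December 7, 1999

Gaps: 30, 31, 30, 31, 31, 30 days — not constant. Every event is on the 7th of the month.
Pattern: the 7th of each month.
Next: November 1999 → November 7, 1999.
December 1999: December 7, 1999.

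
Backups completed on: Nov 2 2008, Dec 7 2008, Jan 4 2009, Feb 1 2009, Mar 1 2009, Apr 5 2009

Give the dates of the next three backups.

These are Sundays at 28- or 35-day spacing (35, 28, 28, 28, 35).
The pattern: 1st Sunday of the month.
1st Sunday of May 2009: May 3 2009.
June 2009 — 1st Sunday is Jun 7 2009.
1st Sunday of July 2009: Jul 5 2009.

May 3 2009, Jun 7 2009, Jul 5 2009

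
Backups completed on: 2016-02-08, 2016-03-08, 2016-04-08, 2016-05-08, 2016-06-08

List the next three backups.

The day-of-month is always 8 (29, 31, 30, 31 days between events).
So this recurs on the 8th of each month.
Next: July 2016 → 2016-07-08.
August 2016: 2016-08-08.
Next: September 2016 → 2016-09-08.

2016-07-08, 2016-08-08, 2016-09-08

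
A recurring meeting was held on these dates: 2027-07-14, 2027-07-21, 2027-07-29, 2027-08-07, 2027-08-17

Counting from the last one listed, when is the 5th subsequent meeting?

The spacing grows by 1 each time: 7, 8, 9, 10 days.
Next gap: 11 days. 2027-08-17 + 11 days = 2027-08-28.
Next gap: 12 days. 2027-08-28 + 12 days = 2027-09-09.
Next gap: 13 days. 2027-09-09 + 13 days = 2027-09-22.
Next gap: 14 days. 2027-09-22 + 14 days = 2027-10-06.
Next gap: 15 days. 2027-10-06 + 15 days = 2027-10-21.

2027-10-21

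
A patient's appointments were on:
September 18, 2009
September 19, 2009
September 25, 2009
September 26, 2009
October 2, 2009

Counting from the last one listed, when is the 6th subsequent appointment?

The gap pattern 1, 6, 1, 6 repeats every 2 events.
These are the Fridays and Saturdays of each week.
The following Saturday is October 3, 2009.
The following Friday is October 9, 2009.
Next Saturday: October 10, 2009.
Next Friday: October 16, 2009.
Next Saturday: October 17, 2009.
Next Friday: October 23, 2009.

October 23, 2009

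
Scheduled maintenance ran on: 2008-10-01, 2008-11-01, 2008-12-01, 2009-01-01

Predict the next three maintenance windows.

Gaps: 31, 30, 31 days — not constant. Every event is on the 1st of the month.
Pattern: the 1st of each month.
Next: February 2009 → 2009-02-01.
March 2009: 2009-03-01.
April 2009: 2009-04-01.

2009-02-01, 2009-03-01, 2009-04-01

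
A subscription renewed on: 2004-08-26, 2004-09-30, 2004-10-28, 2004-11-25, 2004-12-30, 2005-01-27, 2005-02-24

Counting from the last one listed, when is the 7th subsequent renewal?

2005-09-29

Every date is a Thursday; gaps 35, 28, 28, 35, 28, 28 days.
Each is the last Thursday of its month (at least one falls on the 29th or later, ruling out '4th Thursday').
Last Thursday of March 2005: 2005-03-31.
Last Thursday of April 2005: 2005-04-28.
May 2005 ends with Thursday 2005-05-26.
Last Thursday of June 2005: 2005-06-30.
Last Thursday of July 2005: 2005-07-28.
August 2005 ends with Thursday 2005-08-25.
Last Thursday of September 2005: 2005-09-29.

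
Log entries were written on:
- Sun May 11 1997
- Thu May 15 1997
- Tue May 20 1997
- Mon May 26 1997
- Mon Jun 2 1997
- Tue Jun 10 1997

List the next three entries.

Thu Jun 19 1997, Sun Jun 29 1997, Thu Jul 10 1997

Intervals are 4, 5, 6, 7, 8 days — an arithmetic progression with common difference 1.
Next gap: 9 days. Tue Jun 10 1997 + 9 days = Thu Jun 19 1997.
Next gap: 10 days. Thu Jun 19 1997 + 10 days = Sun Jun 29 1997.
Next gap: 11 days. Sun Jun 29 1997 + 11 days = Thu Jul 10 1997.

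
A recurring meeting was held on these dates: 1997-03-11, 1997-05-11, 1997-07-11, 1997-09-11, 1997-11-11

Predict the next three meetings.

The day-of-month is always 11 (61, 61, 62, 61 days between events).
So this recurs on the 11th of every 2 months.
January 1998: 1998-01-11.
Next: March 1998 → 1998-03-11.
May 1998: 1998-05-11.

1998-01-11, 1998-03-11, 1998-05-11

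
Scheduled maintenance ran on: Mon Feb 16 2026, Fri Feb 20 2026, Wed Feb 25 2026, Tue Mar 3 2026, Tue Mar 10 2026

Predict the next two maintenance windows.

Wed Mar 18 2026, Fri Mar 27 2026

The spacing grows by 1 each time: 4, 5, 6, 7 days.
Next gap: 8 days. Tue Mar 10 2026 + 8 days = Wed Mar 18 2026.
Next gap: 9 days. Wed Mar 18 2026 + 9 days = Fri Mar 27 2026.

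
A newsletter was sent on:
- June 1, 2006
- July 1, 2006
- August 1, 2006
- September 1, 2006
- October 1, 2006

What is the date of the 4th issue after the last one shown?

February 1, 2007

The day-of-month is always 1 (30, 31, 31, 30 days between events).
So this recurs on the 1st of each month.
November 2006: November 1, 2006.
Next: December 2006 → December 1, 2006.
Next: January 2007 → January 1, 2007.
Next: February 2007 → February 1, 2007.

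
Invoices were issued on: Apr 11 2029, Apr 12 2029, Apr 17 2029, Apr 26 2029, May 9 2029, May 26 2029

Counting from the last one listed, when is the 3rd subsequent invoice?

The spacing grows by 4 each time: 1, 5, 9, 13, 17 days.
Next gap: 21 days. May 26 2029 + 21 days = Jun 16 2029.
Next gap: 25 days. Jun 16 2029 + 25 days = Jul 11 2029.
Next gap: 29 days. Jul 11 2029 + 29 days = Aug 9 2029.

Aug 9 2029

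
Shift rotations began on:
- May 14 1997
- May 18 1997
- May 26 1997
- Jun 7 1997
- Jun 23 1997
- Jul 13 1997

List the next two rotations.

Aug 6 1997, Sep 3 1997

Intervals are 4, 8, 12, 16, 20 days — an arithmetic progression with common difference 4.
Next gap: 24 days. Jul 13 1997 + 24 days = Aug 6 1997.
Next gap: 28 days. Aug 6 1997 + 28 days = Sep 3 1997.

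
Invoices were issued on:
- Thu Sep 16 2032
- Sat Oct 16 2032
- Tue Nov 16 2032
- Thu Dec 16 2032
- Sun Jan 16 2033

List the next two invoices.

Each date is the 16th; the gaps (30, 31, 30, 31) track the month lengths.
The rule is the 16th of each month.
February 2033: Wed Feb 16 2033.
March 2033: Wed Mar 16 2033.

Wed Feb 16 2033, Wed Mar 16 2033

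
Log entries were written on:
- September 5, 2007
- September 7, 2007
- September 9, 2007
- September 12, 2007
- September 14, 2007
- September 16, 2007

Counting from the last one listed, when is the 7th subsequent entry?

October 3, 2007

Every event lands on a Wednesday or Friday or Sunday (gaps cycle 2, 2, 3, 2, 2).
So the schedule is: every Wednesday, Friday and Sunday.
Next Wednesday: September 19, 2007.
Next Friday: September 21, 2007.
Next Sunday: September 23, 2007.
The following Wednesday is September 26, 2007.
Next Friday: September 28, 2007.
Next Sunday: September 30, 2007.
Next Wednesday: October 3, 2007.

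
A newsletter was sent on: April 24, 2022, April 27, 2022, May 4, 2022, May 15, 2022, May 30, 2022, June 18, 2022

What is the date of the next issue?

The spacing grows by 4 each time: 3, 7, 11, 15, 19 days.
Next gap: 23 days. June 18, 2022 + 23 days = July 11, 2022.

July 11, 2022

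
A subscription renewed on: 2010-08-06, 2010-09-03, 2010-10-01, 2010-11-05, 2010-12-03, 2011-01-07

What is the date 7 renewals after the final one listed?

Gaps: 28, 28, 35, 28, 35 days — a mix of 28 and 35. Every date is a Friday.
Each is the 1st Friday of its month.
1st Friday of February 2011: 2011-02-04.
1st Friday of March 2011: 2011-03-04.
1st Friday of April 2011: 2011-04-01.
1st Friday of May 2011: 2011-05-06.
June 2011 — 1st Friday is 2011-06-03.
1st Friday of July 2011: 2011-07-01.
1st Friday of August 2011: 2011-08-05.

2011-08-05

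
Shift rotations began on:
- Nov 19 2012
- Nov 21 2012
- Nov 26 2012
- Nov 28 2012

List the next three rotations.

Dec 3 2012, Dec 5 2012, Dec 10 2012

Every event lands on a Monday or Wednesday (gaps cycle 2, 5, 2).
So the schedule is: every Monday and Wednesday.
The following Monday is Dec 3 2012.
Next Wednesday: Dec 5 2012.
The following Monday is Dec 10 2012.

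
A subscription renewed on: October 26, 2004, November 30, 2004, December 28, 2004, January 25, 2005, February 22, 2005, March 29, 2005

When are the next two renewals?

April 26, 2005; May 31, 2005

These are Tuesdays with 35, 28, 28, 28, 35-day gaps.
Each is the final Tuesday of its month — November 30, 2004 is past the 28th, so '4th Tuesday' doesn't fit.
April 2005 ends with Tuesday April 26, 2005.
Last Tuesday of May 2005: May 31, 2005.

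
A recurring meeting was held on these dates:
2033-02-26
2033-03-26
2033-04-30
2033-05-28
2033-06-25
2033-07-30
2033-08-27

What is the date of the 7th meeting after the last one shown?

All Saturdays; the gaps (28, 35, 28, 28, 35, 28) vary with month length.
This is the last Saturday of each month.
September 2033 ends with Saturday 2033-09-24.
Last Saturday of October 2033: 2033-10-29.
November 2033 ends with Saturday 2033-11-26.
December 2033 ends with Saturday 2033-12-31.
Last Saturday of January 2034: 2034-01-28.
Last Saturday of February 2034: 2034-02-25.
March 2034 ends with Saturday 2034-03-25.

2034-03-25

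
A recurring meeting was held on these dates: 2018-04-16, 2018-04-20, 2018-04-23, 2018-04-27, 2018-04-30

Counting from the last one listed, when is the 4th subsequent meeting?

Every event lands on a Monday or Friday (gaps cycle 4, 3, 4, 3).
So the schedule is: every Monday and Friday.
Next Friday: 2018-05-04.
The following Monday is 2018-05-07.
Next Friday: 2018-05-11.
Next Monday: 2018-05-14.

2018-05-14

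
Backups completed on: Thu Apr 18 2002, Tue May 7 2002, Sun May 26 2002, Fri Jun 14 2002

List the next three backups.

Wed Jul 3 2002, Mon Jul 22 2002, Sat Aug 10 2002

Every event comes 19 days after the last (19, 19, 19).
Fri Jun 14 2002 + 19 days = Wed Jul 3 2002.
Wed Jul 3 2002 + 19 days = Mon Jul 22 2002.
Mon Jul 22 2002 + 19 days = Sat Aug 10 2002.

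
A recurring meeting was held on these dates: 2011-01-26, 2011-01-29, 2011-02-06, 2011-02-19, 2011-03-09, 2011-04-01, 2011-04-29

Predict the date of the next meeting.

The spacing grows by 5 each time: 3, 8, 13, 18, 23, 28 days.
Next gap: 33 days. 2011-04-29 + 33 days = 2011-06-01.

2011-06-01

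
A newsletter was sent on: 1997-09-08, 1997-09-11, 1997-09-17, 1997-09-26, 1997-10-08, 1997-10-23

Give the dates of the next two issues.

1997-11-10, 1997-12-01

Intervals are 3, 6, 9, 12, 15 days — an arithmetic progression with common difference 3.
Next gap: 18 days. 1997-10-23 + 18 days = 1997-11-10.
Next gap: 21 days. 1997-11-10 + 21 days = 1997-12-01.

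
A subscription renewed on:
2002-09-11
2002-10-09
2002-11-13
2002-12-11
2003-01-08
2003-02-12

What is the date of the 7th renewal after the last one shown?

Gaps: 28, 35, 28, 28, 35 days — a mix of 28 and 35. Every date is a Wednesday.
Each is the 2nd Wednesday of its month.
2nd Wednesday of March 2003: 2003-03-12.
2nd Wednesday of April 2003: 2003-04-09.
2nd Wednesday of May 2003: 2003-05-14.
June 2003 — 2nd Wednesday is 2003-06-11.
July 2003 — 2nd Wednesday is 2003-07-09.
August 2003 — 2nd Wednesday is 2003-08-13.
2nd Wednesday of September 2003: 2003-09-10.

2003-09-10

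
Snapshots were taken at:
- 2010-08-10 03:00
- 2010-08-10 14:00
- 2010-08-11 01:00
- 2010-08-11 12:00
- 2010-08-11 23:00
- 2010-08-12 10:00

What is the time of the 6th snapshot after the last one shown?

2010-08-15 04:00

The interval is a steady 11 hours (11, 11, 11, 11, 11).
2010-08-12 10:00 + 11 h = 2010-08-12 21:00.
2010-08-12 21:00 + 11 h = 2010-08-13 08:00.
2010-08-13 08:00 + 11 h = 2010-08-13 19:00.
2010-08-13 19:00 + 11 h = 2010-08-14 06:00.
2010-08-14 06:00 + 11 h = 2010-08-14 17:00.
2010-08-14 17:00 + 11 h = 2010-08-15 04:00.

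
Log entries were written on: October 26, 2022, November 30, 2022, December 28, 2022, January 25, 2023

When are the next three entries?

These are Wednesdays with 35, 28, 28-day gaps.
Each is the final Wednesday of its month — November 30, 2022 is past the 28th, so '4th Wednesday' doesn't fit.
February 2023 ends with Wednesday February 22, 2023.
Last Wednesday of March 2023: March 29, 2023.
Last Wednesday of April 2023: April 26, 2023.

February 22, 2023; March 29, 2023; April 26, 2023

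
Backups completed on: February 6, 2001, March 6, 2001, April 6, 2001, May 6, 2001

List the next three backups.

June 6, 2001; July 6, 2001; August 6, 2001

The day-of-month is always 6 (28, 31, 30 days between events).
So this recurs on the 6th of each month.
June 2001: June 6, 2001.
July 2001: July 6, 2001.
Next: August 2001 → August 6, 2001.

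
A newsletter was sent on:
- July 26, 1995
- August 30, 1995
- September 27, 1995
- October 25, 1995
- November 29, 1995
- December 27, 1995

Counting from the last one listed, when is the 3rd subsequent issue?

Every date is a Wednesday; gaps 35, 28, 28, 35, 28 days.
Each is the last Wednesday of its month (at least one falls on the 29th or later, ruling out '4th Wednesday').
Last Wednesday of January 1996: January 31, 1996.
February 1996 ends with Wednesday February 28, 1996.
March 1996 ends with Wednesday March 27, 1996.

March 27, 1996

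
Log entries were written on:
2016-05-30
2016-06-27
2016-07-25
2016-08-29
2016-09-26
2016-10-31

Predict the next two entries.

2016-11-28, 2016-12-26

These are Mondays with 28, 28, 35, 28, 35-day gaps.
Each is the final Monday of its month — 2016-05-30 is past the 28th, so '4th Monday' doesn't fit.
November 2016 ends with Monday 2016-11-28.
Last Monday of December 2016: 2016-12-26.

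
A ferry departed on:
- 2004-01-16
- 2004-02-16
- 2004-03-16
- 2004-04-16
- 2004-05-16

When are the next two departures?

2004-06-16, 2004-07-16

Gaps: 31, 29, 31, 30 days — not constant. Every event is on the 16th of the month.
Pattern: the 16th of each month.
Next: June 2004 → 2004-06-16.
Next: July 2004 → 2004-07-16.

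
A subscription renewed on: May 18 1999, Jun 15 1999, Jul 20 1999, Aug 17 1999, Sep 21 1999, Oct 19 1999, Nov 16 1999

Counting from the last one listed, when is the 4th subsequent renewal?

Mar 21 2000

These are Tuesdays at 28- or 35-day spacing (28, 35, 28, 35, 28, 28).
The pattern: 3rd Tuesday of the month.
3rd Tuesday of December 1999: Dec 21 1999.
January 2000 — 3rd Tuesday is Jan 18 2000.
3rd Tuesday of February 2000: Feb 15 2000.
March 2000 — 3rd Tuesday is Mar 21 2000.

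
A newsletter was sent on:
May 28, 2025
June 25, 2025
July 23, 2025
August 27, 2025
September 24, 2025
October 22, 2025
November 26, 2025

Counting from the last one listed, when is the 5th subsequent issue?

April 22, 2026

All dates are Wednesdays, 28, 28, 35, 28, 28, 35 days apart.
Specifically, the 4th Wednesday of each month.
December 2025 — 4th Wednesday is December 24, 2025.
January 2026 — 4th Wednesday is January 28, 2026.
4th Wednesday of February 2026: February 25, 2026.
4th Wednesday of March 2026: March 25, 2026.
April 2026 — 4th Wednesday is April 22, 2026.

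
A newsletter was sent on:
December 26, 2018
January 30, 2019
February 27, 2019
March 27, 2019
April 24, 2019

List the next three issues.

May 29, 2019; June 26, 2019; July 31, 2019

These are Wednesdays with 35, 28, 28, 28-day gaps.
Each is the final Wednesday of its month — January 30, 2019 is past the 28th, so '4th Wednesday' doesn't fit.
Last Wednesday of May 2019: May 29, 2019.
Last Wednesday of June 2019: June 26, 2019.
Last Wednesday of July 2019: July 31, 2019.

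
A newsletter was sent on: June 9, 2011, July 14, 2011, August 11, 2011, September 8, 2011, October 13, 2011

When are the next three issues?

November 10, 2011; December 8, 2011; January 12, 2012

Gaps: 35, 28, 28, 35 days — a mix of 28 and 35. Every date is a Thursday.
Each is the 2nd Thursday of its month.
November 2011 — 2nd Thursday is November 10, 2011.
2nd Thursday of December 2011: December 8, 2011.
January 2012 — 2nd Thursday is January 12, 2012.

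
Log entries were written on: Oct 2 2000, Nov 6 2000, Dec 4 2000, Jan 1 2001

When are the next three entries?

These are Mondays at 28- or 35-day spacing (35, 28, 28).
The pattern: 1st Monday of the month.
February 2001 — 1st Monday is Feb 5 2001.
1st Monday of March 2001: Mar 5 2001.
1st Monday of April 2001: Apr 2 2001.

Feb 5 2001, Mar 5 2001, Apr 2 2001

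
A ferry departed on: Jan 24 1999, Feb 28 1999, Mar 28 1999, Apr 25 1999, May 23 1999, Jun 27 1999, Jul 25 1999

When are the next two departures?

Aug 22 1999, Sep 26 1999

All dates are Sundays, 35, 28, 28, 28, 35, 28 days apart.
Specifically, the 4th Sunday of each month.
4th Sunday of August 1999: Aug 22 1999.
4th Sunday of September 1999: Sep 26 1999.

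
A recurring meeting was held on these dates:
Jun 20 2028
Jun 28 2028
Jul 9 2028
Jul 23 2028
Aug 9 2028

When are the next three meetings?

Gaps: 8, 11, 14, 17 days — each gap is 3 larger than the previous one.
Next gap: 20 days. Aug 9 2028 + 20 days = Aug 29 2028.
Next gap: 23 days. Aug 29 2028 + 23 days = Sep 21 2028.
Next gap: 26 days. Sep 21 2028 + 26 days = Oct 17 2028.

Aug 29 2028, Sep 21 2028, Oct 17 2028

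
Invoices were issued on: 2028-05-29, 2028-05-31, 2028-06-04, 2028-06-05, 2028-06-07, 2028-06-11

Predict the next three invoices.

2028-06-12, 2028-06-14, 2028-06-18

The gap pattern 2, 4, 1, 2, 4 repeats every 3 events.
These are the Mondays, Wednesdays and Sundays of each week.
The following Monday is 2028-06-12.
Next Wednesday: 2028-06-14.
The following Sunday is 2028-06-18.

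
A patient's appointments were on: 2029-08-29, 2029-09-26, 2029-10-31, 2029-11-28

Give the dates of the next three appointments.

2029-12-26, 2030-01-30, 2030-02-27

Every date is a Wednesday; gaps 28, 35, 28 days.
Each is the last Wednesday of its month (at least one falls on the 29th or later, ruling out '4th Wednesday').
Last Wednesday of December 2029: 2029-12-26.
January 2030 ends with Wednesday 2030-01-30.
Last Wednesday of February 2030: 2030-02-27.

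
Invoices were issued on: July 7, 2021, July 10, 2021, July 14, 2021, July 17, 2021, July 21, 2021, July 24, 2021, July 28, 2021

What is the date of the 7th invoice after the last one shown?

The gap pattern 3, 4, 3, 4, 3, 4 repeats every 2 events.
These are the Wednesdays and Saturdays of each week.
Next Saturday: July 31, 2021.
Next Wednesday: August 4, 2021.
Next Saturday: August 7, 2021.
Next Wednesday: August 11, 2021.
The following Saturday is August 14, 2021.
Next Wednesday: August 18, 2021.
Next Saturday: August 21, 2021.

August 21, 2021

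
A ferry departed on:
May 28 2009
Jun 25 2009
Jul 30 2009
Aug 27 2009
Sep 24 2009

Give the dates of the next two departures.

Oct 29 2009, Nov 26 2009

All Thursdays; the gaps (28, 35, 28, 28) vary with month length.
This is the last Thursday of each month.
October 2009 ends with Thursday Oct 29 2009.
November 2009 ends with Thursday Nov 26 2009.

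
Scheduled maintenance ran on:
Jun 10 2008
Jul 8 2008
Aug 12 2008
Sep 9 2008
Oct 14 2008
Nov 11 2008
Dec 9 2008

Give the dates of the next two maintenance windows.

Jan 13 2009, Feb 10 2009

All dates are Tuesdays, 28, 35, 28, 35, 28, 28 days apart.
Specifically, the 2nd Tuesday of each month.
2nd Tuesday of January 2009: Jan 13 2009.
February 2009 — 2nd Tuesday is Feb 10 2009.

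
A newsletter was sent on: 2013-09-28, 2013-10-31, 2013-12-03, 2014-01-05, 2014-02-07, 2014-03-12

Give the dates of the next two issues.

Gaps between consecutive events: 33, 33, 33, 33, 33 days — a constant 33-day interval.
2014-03-12 + 33 days = 2014-04-14.
2014-04-14 + 33 days = 2014-05-17.

2014-04-14, 2014-05-17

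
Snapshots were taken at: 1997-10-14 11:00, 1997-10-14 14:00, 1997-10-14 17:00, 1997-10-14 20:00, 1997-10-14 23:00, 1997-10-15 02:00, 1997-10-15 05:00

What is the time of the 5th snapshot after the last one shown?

1997-10-15 20:00

Spacing: 3, 3, 3, 3, 3, 3 h — constant 3 h.
1997-10-15 05:00 + 3 h = 1997-10-15 08:00.
1997-10-15 08:00 + 3 h = 1997-10-15 11:00.
1997-10-15 11:00 + 3 h = 1997-10-15 14:00.
1997-10-15 14:00 + 3 h = 1997-10-15 17:00.
1997-10-15 17:00 + 3 h = 1997-10-15 20:00.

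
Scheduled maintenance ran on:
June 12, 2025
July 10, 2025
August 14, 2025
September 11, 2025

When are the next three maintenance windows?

Gaps: 28, 35, 28 days — a mix of 28 and 35. Every date is a Thursday.
Each is the 2nd Thursday of its month.
October 2025 — 2nd Thursday is October 9, 2025.
November 2025 — 2nd Thursday is November 13, 2025.
2nd Thursday of December 2025: December 11, 2025.

October 9, 2025; November 13, 2025; December 11, 2025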